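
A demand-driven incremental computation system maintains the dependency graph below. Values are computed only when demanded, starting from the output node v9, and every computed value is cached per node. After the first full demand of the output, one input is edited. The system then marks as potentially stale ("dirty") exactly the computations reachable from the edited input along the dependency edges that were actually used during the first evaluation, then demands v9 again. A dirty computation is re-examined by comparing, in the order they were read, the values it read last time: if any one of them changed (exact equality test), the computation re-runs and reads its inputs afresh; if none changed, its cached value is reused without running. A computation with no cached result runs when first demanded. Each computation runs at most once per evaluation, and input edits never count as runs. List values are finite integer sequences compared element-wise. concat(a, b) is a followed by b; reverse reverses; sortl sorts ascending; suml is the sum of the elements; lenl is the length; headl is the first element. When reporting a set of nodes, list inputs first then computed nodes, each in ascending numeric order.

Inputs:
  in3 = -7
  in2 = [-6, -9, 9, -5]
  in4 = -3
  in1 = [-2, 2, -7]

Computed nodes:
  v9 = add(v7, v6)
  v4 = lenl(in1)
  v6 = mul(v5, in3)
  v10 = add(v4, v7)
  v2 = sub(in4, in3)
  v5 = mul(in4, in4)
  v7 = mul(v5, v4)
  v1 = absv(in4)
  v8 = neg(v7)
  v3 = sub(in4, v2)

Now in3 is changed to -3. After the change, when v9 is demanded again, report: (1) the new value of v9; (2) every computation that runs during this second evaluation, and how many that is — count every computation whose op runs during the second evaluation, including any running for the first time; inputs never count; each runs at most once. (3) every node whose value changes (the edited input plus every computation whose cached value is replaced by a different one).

First evaluation (everything demanded from the output):
  v4 = lenl([-2, 2, -7]) = 3
  v5 = mul(-3, -3) = 9
  v6 = mul(9, -7) = -63
  v7 = mul(9, 3) = 27
  v9 = add(27, -63) = -36

Propagation after the edit:
  v6: runs — in3 -7->-3; result -27.
  v9: runs — v6 -63->-27; result 0.

New value of v9: 0.
Computations that run: v6, v9 — 2 in total.
Values that change: in3, v6, v9.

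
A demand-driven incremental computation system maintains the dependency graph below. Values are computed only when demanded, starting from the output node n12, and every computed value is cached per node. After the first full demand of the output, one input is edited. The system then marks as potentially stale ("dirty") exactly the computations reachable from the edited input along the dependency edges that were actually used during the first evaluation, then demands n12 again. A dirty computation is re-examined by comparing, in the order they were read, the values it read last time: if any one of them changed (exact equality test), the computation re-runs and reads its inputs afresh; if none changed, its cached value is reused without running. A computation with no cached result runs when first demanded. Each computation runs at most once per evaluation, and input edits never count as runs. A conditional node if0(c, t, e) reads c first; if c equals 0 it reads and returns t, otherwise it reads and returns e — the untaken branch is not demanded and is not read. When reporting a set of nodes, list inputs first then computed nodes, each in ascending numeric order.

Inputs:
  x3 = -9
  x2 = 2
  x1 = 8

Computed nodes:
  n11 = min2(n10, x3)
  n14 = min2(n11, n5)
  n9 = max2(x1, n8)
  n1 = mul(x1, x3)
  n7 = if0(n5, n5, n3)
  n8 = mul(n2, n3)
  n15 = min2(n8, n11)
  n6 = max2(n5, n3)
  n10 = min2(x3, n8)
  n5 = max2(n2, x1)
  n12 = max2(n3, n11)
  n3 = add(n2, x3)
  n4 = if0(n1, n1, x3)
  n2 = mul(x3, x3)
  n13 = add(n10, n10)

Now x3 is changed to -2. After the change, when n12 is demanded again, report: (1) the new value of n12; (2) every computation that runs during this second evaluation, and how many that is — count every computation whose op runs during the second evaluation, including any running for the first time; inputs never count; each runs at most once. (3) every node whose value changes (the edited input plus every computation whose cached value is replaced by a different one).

New value of n12: 2.
Computations that run: n2, n3, n8, n10, n11, n12 — 6 in total.
Values that change: x3, n2, n3, n8, n10, n11, n12.

First evaluation (everything demanded from the output):
  n2 = mul(-9, -9) = 81
  n3 = add(81, -9) = 72
  n8 = mul(81, 72) = 5832
  n10 = min2(-9, 5832) = -9
  n11 = min2(-9, -9) = -9
  n12 = max2(72, -9) = 72

Propagation after the edit:
  n2: runs — x3 -9->-2; x3 -9->-2; result 4.
  n3: runs — n2 81->4; x3 -9->-2; result 2.
  n8: runs — n2 81->4; n3 72->2; result 8.
  n10: runs — x3 -9->-2; n8 5832->8; result -2.
  n11: runs — n10 -9->-2; x3 -9->-2; result -2.
  n12: runs — n3 72->2; n11 -9->-2; result 2.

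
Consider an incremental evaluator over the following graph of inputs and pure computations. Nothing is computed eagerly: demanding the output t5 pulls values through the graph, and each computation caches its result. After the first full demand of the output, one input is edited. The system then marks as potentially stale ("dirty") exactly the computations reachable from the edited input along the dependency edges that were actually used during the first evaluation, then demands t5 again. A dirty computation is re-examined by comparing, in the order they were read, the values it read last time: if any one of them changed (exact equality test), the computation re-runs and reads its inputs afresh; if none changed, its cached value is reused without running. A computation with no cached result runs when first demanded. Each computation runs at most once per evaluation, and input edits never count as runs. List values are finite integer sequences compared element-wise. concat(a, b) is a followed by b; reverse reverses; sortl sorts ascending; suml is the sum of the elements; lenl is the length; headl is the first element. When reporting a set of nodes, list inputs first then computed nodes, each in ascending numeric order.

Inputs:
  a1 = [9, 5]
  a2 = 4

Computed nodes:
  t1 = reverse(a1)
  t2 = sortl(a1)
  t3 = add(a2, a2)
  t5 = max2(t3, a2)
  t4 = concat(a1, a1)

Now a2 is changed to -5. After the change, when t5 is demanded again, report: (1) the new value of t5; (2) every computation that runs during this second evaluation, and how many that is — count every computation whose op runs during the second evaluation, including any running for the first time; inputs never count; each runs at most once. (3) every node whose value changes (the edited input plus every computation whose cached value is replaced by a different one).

t5 now evaluates to -5.
Run set: t3, t5 (2 run).
Changed values: a2, t3, t5.

Initial pass — values computed on the first demand:
  t3 = add(4, 4) = 8
  t5 = max2(8, 4) = 8

Second demand — change propagation:
  t3: re-runs because a2 4->-5; a2 4->-5; new result -10.
  t5: re-runs because t3 8->-10; a2 4->-5; new result -5.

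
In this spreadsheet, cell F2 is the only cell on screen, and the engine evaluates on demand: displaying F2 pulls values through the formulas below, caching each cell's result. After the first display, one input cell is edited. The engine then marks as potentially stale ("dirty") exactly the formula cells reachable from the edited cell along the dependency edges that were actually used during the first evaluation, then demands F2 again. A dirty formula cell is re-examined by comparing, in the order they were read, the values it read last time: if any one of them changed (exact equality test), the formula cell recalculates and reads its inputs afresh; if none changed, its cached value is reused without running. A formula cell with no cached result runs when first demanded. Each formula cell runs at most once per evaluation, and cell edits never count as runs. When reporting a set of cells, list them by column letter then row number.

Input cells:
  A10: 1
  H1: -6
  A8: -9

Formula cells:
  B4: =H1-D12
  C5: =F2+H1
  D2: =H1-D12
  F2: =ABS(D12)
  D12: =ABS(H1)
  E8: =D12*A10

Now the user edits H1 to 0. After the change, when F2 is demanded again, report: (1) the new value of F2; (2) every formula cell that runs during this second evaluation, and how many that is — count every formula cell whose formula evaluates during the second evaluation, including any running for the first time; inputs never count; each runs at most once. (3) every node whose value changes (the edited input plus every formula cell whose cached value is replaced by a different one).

Initial pass — values computed on the first demand:
  D12 = ABS(-6) = 6
  F2 = ABS(6) = 6

Second demand — change propagation:
  D12: re-runs because H1 -6->0; new result 0.
  F2: re-runs because D12 6->0; new result 0.

F2 now evaluates to 0.
Run set: D12, F2 (2 run).
Changed values: D12, F2, H1.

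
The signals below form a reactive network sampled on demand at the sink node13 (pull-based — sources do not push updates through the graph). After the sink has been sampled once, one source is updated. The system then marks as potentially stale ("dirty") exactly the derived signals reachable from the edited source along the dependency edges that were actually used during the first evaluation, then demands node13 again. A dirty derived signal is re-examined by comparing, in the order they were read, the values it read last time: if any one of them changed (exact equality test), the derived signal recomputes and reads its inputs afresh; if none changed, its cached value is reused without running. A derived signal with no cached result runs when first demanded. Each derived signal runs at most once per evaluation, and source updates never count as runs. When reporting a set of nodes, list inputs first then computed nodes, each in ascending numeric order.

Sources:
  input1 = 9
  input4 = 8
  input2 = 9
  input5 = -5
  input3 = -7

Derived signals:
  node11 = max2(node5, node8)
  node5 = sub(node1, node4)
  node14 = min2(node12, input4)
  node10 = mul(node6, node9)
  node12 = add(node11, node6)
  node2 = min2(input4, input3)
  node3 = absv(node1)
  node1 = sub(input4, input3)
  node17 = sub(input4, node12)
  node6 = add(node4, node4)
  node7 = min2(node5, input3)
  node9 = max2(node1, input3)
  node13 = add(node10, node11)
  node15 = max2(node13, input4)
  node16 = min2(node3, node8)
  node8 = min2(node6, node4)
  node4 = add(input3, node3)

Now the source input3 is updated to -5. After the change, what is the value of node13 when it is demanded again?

node13 now evaluates to 216.
The important point: at node6 every value read last time is unchanged, so the dirty flag clears without a run.

Initial pass — values computed on the first demand:
  node1 = sub(8, -7) = 15
  node3 = absv(15) = 15
  node4 = add(-7, 15) = 8
  node5 = sub(15, 8) = 7
  node6 = add(8, 8) = 16
  node8 = min2(16, 8) = 8
  node9 = max2(15, -7) = 15
  node10 = mul(16, 15) = 240
  node11 = max2(7, 8) = 8
  node13 = add(240, 8) = 248

Second demand — change propagation:
  node1: re-runs because input3 -7->-5; new result 13.
  node3: re-runs because node1 15->13; new result 13.
  node4: re-runs because input3 -7->-5; node3 15->13; new result 8 (unchanged).
  node5: re-runs because node1 15->13; new result 5.
  node6: re-examined; everything it read last time is the same (node4 unchanged, node4 unchanged) — cache 16 kept, no run.
  node8: re-examined; everything it read last time is the same (node6 unchanged, node4 unchanged) — cache 8 kept, no run.
  node9: re-runs because node1 15->13; input3 -7->-5; new result 13.
  node10: re-runs because node9 15->13; new result 208.
  node11: re-runs because node5 7->5; new result 8 (unchanged).
  node13: re-runs because node10 240->208; new result 216.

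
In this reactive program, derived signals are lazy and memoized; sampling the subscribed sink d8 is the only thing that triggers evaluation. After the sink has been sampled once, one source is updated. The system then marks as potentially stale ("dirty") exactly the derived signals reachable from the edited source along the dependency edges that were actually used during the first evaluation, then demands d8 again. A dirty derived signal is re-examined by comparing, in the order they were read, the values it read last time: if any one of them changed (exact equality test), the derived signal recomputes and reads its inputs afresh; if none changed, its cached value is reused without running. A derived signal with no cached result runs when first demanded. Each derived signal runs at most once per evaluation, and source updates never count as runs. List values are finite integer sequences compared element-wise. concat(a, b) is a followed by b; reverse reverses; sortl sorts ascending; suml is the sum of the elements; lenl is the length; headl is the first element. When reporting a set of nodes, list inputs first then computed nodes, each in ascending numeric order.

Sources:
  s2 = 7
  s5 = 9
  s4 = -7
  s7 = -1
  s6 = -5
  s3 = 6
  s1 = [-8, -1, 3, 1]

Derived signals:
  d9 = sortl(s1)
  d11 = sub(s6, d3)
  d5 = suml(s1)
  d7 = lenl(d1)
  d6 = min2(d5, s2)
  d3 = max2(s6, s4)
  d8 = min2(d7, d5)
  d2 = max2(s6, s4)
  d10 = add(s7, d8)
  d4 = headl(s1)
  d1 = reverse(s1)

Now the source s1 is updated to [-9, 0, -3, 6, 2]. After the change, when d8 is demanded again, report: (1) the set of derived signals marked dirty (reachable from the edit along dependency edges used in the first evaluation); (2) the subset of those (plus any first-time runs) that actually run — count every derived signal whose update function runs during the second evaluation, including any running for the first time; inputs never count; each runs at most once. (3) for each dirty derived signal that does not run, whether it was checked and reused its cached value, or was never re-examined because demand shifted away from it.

First demand of the output computes:
  d1 = reverse([-8, -1, 3, 1]) = [1, 3, -1, -8]
  d5 = suml([-8, -1, 3, 1]) = -5
  d7 = lenl([1, 3, -1, -8]) = 4
  d8 = min2(4, -5) = -5

After the edit, cleaning proceeds:
  d1: a read changed (s1 [-8, -1, 3, 1]->[-9, 0, -3, 6, 2]) — executes, giving [2, 6, -3, 0, -9].
  d5: a read changed (s1 [-8, -1, 3, 1]->[-9, 0, -3, 6, 2]) — executes, giving -4.
  d7: a read changed (d1 [1, 3, -1, -8]->[2, 6, -3, 0, -9]) — executes, giving 5.
  d8: a read changed (d7 4->5; d5 -5->-4) — executes, giving -4.

The edit dirties: d1, d5, d7, d8.
4 derived signals run: d1, d5, d7, d8.
No dirty derived signal escaped a run.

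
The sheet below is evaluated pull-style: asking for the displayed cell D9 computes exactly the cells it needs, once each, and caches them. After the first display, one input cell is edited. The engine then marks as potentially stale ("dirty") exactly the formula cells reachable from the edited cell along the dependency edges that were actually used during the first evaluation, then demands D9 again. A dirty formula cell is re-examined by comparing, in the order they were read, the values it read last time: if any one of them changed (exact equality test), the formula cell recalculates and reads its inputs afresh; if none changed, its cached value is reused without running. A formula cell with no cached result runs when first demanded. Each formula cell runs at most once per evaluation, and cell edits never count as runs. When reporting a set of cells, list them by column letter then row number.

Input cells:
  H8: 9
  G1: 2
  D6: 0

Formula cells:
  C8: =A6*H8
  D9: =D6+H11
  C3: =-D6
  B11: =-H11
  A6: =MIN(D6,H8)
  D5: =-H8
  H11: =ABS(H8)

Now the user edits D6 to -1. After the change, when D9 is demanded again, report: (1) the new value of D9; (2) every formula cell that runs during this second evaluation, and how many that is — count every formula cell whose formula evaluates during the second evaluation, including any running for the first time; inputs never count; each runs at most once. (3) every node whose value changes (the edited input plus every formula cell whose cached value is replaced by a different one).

First demand of the output computes:
  H11 = ABS(9) = 9
  D9 = 0 + 9 = 9

After the edit, cleaning proceeds:
  D9: a read changed (D6 0->-1) — executes, giving 8.

Demanding D9 again yields 8.
1 formula cells run: D9.
The nodes whose values change: D6, D9.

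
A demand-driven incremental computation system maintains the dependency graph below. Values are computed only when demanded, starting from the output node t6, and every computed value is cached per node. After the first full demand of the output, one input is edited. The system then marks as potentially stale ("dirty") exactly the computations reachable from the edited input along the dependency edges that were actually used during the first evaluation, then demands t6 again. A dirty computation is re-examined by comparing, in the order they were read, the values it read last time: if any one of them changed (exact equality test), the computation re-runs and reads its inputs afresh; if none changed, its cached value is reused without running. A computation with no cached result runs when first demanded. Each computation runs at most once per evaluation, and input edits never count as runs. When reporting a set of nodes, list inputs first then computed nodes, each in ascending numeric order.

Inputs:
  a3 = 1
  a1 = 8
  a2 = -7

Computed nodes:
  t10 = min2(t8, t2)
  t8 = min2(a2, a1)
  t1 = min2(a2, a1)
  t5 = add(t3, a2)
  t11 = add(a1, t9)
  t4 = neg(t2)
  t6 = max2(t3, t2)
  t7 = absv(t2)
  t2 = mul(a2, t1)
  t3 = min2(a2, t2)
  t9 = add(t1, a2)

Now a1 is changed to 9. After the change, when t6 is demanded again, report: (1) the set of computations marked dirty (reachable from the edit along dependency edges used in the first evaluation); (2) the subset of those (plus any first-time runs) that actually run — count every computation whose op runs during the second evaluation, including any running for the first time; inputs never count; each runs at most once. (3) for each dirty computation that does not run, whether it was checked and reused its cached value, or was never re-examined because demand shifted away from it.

Marked dirty: t1, t2, t3, t6.
Computations that run: t1 — 1 in total.
Checked but reused from cache: t2, t3, t6.
Key observation: the change is absorbed at t1 — it re-runs but produces the same value, and the output's value is unchanged.

First evaluation (everything demanded from the output):
  t1 = min2(-7, 8) = -7
  t2 = mul(-7, -7) = 49
  t3 = min2(-7, 49) = -7
  t6 = max2(-7, 49) = 49

Propagation after the edit:
  t1: runs — a1 8->9; result -7 (same value as before).
  t2: checked — values it read are unchanged (a2 unchanged, t1 unchanged); reused cached 49 without running.
  t3: checked — values it read are unchanged (a2 unchanged, t2 unchanged); reused cached -7 without running.
  t6: checked — values it read are unchanged (t3 unchanged, t2 unchanged); reused cached 49 without running.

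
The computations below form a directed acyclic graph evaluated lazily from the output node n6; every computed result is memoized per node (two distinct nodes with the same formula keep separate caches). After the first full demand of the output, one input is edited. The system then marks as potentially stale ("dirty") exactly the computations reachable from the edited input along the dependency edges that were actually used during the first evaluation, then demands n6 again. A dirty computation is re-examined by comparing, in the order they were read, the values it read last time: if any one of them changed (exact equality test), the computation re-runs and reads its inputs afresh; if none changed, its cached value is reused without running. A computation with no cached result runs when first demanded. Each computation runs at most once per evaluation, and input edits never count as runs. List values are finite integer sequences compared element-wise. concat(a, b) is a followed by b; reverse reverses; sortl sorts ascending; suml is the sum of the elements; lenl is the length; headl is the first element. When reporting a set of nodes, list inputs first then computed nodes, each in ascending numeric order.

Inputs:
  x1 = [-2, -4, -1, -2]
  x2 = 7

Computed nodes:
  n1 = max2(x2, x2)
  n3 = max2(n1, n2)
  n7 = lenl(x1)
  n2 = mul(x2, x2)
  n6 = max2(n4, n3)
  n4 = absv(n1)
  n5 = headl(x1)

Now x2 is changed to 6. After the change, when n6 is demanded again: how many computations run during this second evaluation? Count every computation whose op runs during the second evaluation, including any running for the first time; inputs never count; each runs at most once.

5 computations run: n1, n2, n3, n4, n6.

First demand of the output computes:
  n1 = max2(7, 7) = 7
  n2 = mul(7, 7) = 49
  n3 = max2(7, 49) = 49
  n4 = absv(7) = 7
  n6 = max2(7, 49) = 49

After the edit, cleaning proceeds:
  n1: a read changed (x2 7->6; x2 7->6) — executes, giving 6.
  n2: a read changed (x2 7->6; x2 7->6) — executes, giving 36.
  n3: a read changed (n1 7->6; n2 49->36) — executes, giving 36.
  n4: a read changed (n1 7->6) — executes, giving 6.
  n6: a read changed (n4 7->6; n3 49->36) — executes, giving 36.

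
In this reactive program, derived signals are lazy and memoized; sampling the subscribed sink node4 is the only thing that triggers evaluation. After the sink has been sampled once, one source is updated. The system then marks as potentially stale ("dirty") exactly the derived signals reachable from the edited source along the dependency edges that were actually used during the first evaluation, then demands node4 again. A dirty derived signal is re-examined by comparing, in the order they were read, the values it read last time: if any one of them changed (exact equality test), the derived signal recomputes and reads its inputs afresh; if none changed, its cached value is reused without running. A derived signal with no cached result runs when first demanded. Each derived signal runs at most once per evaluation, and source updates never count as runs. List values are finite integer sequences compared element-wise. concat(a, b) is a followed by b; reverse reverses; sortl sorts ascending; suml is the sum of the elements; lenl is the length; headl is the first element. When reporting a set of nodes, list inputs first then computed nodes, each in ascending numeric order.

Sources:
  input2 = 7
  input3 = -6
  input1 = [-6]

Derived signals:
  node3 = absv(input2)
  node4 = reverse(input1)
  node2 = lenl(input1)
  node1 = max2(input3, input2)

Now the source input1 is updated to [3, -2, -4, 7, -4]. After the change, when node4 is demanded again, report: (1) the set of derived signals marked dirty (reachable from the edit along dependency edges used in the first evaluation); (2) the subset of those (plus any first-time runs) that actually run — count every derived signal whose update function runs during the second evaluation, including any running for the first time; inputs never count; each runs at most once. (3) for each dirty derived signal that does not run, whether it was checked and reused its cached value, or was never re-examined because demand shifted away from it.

The edit dirties: node4.
1 derived signals run: node4.
No dirty derived signal escaped a run.

First demand of the output computes:
  node4 = reverse([-6]) = [-6]

After the edit, cleaning proceeds:
  node4: a read changed (input1 [-6]->[3, -2, -4, 7, -4]) — executes, giving [-4, 7, -4, -2, 3].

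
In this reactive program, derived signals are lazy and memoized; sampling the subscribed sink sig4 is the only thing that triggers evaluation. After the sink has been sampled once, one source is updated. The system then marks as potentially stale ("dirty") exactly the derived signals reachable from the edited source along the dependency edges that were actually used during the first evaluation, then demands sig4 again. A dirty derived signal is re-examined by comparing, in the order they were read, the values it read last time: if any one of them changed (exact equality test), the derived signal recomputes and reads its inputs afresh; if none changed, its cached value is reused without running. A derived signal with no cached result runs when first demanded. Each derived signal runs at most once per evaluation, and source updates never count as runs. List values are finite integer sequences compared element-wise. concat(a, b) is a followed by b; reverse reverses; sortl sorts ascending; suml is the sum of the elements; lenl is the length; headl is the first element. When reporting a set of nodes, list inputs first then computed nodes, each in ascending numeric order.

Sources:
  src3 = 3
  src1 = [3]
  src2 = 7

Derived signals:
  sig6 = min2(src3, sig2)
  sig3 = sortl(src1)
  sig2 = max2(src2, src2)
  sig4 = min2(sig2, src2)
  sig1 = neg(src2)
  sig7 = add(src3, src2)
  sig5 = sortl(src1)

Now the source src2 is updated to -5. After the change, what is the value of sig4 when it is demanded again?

First demand of the output computes:
  sig2 = max2(7, 7) = 7
  sig4 = min2(7, 7) = 7

After the edit, cleaning proceeds:
  sig2: a read changed (src2 7->-5; src2 7->-5) — executes, giving -5.
  sig4: a read changed (sig2 7->-5; src2 7->-5) — executes, giving -5.

Demanding sig4 again yields -5.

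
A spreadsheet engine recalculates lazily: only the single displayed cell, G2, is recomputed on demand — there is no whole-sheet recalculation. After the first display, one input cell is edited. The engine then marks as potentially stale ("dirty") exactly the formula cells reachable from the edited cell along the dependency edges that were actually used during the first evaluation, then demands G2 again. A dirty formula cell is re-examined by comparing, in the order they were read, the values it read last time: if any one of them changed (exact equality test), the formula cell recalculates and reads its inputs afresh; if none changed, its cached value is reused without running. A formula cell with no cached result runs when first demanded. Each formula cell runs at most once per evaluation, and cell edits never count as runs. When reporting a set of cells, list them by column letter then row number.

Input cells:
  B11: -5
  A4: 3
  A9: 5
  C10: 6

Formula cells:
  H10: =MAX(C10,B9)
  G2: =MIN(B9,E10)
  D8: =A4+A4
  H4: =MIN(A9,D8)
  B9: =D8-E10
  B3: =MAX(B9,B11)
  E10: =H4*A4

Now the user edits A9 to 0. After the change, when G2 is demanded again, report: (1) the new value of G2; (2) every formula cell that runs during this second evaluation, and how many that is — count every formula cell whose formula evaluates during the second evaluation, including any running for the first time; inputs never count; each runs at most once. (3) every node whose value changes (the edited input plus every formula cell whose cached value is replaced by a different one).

New value of G2: 0.
Formula cells that run: B9, E10, G2, H4 — 4 in total.
Values that change: A9, B9, E10, G2, H4.

First evaluation (everything demanded from the output):
  D8 = 3 + 3 = 6
  H4 = MIN(5, 6) = 5
  E10 = 5 * 3 = 15
  B9 = 6 - 15 = -9
  G2 = MIN(-9, 15) = -9

Propagation after the edit:
  H4: runs — A9 5->0; result 0.
  E10: runs — H4 5->0; result 0.
  B9: runs — E10 15->0; result 6.
  G2: runs — B9 -9->6; E10 15->0; result 0.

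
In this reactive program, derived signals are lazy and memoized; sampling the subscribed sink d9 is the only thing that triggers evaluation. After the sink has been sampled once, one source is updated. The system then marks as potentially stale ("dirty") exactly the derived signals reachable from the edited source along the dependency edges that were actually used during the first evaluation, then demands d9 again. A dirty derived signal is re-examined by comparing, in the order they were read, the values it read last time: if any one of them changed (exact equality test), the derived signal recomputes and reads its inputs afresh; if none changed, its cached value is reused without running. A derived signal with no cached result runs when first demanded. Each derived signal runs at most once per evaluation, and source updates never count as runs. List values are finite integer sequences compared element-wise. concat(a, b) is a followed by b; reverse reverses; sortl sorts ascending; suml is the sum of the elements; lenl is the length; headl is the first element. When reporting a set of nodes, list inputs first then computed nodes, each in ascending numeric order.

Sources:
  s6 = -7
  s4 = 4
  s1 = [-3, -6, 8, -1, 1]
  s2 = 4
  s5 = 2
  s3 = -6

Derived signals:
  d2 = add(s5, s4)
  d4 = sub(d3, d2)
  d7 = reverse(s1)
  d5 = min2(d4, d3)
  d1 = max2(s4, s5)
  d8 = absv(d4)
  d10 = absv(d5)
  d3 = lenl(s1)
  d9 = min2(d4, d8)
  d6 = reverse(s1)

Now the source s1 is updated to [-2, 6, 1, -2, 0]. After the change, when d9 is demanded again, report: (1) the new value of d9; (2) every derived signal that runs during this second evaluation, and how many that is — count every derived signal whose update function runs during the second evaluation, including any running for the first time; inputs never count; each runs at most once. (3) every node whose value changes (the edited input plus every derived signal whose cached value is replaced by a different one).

First demand of the output computes:
  d2 = add(2, 4) = 6
  d3 = lenl([-3, -6, 8, -1, 1]) = 5
  d4 = sub(5, 6) = -1
  d8 = absv(-1) = 1
  d9 = min2(-1, 1) = -1

After the edit, cleaning proceeds:
  d3: a read changed (s1 [-3, -6, 8, -1, 1]->[-2, 6, 1, -2, 0]) — executes, giving 5 — identical to its old value.
  d4: dirty, but its reads are unchanged (d3 unchanged, d2 unchanged); cached -1 stands.
  d8: dirty, but its reads are unchanged (d4 unchanged); cached 1 stands.
  d9: dirty, but its reads are unchanged (d4 unchanged, d8 unchanged); cached -1 stands.

Note the absorption at d3: it re-runs yet its value is the same, leaving the output's value untouched.

Demanding d9 again yields -1.
1 derived signals run: d3.
The nodes whose values change: s1.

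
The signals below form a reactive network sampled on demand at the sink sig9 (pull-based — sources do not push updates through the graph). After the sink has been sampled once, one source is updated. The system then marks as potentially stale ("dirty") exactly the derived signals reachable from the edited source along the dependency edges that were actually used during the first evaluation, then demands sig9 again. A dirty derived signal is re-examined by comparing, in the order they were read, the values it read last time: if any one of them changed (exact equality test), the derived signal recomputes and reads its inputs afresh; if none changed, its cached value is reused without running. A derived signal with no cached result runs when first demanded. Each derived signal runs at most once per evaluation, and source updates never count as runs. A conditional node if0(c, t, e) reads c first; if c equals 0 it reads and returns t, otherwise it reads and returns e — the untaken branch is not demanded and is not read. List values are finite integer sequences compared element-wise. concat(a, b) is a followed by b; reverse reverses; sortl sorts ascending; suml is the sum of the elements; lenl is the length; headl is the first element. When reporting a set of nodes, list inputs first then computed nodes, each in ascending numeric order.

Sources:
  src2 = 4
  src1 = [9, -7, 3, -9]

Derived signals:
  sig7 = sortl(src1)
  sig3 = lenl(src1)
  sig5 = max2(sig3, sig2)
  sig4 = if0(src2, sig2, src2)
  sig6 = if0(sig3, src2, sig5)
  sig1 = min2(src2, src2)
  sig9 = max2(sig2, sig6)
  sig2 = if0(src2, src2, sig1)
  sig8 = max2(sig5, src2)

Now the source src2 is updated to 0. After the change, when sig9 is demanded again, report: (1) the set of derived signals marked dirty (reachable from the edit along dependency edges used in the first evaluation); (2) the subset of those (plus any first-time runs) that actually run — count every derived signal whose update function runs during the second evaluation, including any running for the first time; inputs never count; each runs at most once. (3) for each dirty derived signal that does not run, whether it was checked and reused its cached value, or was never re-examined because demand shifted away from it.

Dirty set: sig1, sig2, sig5, sig6, sig9.
Run set: sig2, sig5, sig9 (3 run).
Re-examined without running (cache reused): sig6.
Left stale — demand moved off them: sig1.
The important point: the flipped condition redirects demand; sig1 is left stale, never re-checked.

Initial pass — values computed on the first demand:
  sig1 = min2(4, 4) = 4
  sig2 = if0(src2=4 -> else branch sig1) = 4
  sig3 = lenl([9, -7, 3, -9]) = 4
  sig5 = max2(4, 4) = 4
  sig6 = if0(sig3=4 -> else branch sig5) = 4
  sig9 = max2(4, 4) = 4

Second demand — change propagation:
  sig1: dirty yet unreached — the second evaluation never asks for it.
  sig2: re-runs because src2 4->0; new result 0.
  sig5: re-runs because sig2 4->0; new result 4 (unchanged).
  sig6: re-examined; everything it read last time is the same (sig3 unchanged, sig5 unchanged) — cache 4 kept, no run.
  sig9: re-runs because sig2 4->0; new result 4 (unchanged).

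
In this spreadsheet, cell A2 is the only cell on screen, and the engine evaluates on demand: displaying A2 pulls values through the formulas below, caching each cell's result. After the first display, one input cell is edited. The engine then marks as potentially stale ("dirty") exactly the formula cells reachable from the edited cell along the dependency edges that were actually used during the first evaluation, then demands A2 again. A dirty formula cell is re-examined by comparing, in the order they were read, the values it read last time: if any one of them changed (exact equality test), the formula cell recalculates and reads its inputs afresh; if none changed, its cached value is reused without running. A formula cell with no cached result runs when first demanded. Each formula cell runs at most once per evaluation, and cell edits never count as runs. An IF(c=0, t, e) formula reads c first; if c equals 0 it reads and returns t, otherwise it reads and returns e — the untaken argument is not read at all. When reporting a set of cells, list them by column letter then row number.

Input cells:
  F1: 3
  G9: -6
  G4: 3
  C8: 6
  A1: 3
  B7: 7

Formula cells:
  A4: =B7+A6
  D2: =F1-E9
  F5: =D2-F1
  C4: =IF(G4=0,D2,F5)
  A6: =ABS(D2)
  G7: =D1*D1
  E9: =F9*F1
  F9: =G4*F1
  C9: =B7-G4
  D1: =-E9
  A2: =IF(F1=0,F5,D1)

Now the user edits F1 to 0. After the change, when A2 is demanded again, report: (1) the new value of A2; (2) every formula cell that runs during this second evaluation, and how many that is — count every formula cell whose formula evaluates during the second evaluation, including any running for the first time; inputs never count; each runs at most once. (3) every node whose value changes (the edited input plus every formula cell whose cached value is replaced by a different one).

Initial pass — values computed on the first demand:
  F9 = 3 * 3 = 9
  E9 = 9 * 3 = 27
  D1 = -(27) = -27
  A2 = IF(F1=0: F1=3 -> else branch D1) = -27

Second demand — change propagation:
  F9: re-runs because F1 3->0; new result 0.
  E9: re-runs because F9 9->0; F1 3->0; new result 0.
  D1: dirty yet unreached — the second evaluation never asks for it.
  D2: newly demanded (no cache) — executes and yields 0.
  F5: newly demanded (no cache) — executes and yields 0.
  A2: re-runs because F1 3->0; new result 0.

The important point: the flipped condition redirects demand; D1 is left stale, never re-checked.

A2 now evaluates to 0.
Run set: A2, D2, E9, F5, F9 (5 run).
Changed values: A2, E9, F1, F9.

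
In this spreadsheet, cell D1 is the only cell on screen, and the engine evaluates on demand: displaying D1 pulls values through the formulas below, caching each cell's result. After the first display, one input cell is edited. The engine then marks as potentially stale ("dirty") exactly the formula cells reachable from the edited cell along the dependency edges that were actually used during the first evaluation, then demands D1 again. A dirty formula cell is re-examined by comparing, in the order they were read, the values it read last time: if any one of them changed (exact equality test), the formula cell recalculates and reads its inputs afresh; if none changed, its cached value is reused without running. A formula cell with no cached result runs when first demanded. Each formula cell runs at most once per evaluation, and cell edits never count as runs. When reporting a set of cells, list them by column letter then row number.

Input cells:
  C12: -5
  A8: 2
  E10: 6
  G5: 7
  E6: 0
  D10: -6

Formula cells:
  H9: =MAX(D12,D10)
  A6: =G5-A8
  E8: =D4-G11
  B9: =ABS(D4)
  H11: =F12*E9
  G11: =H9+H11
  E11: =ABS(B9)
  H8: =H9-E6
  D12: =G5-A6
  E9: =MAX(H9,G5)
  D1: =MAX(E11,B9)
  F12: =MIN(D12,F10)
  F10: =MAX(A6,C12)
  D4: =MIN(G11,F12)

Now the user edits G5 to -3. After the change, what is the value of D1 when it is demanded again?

Initial pass — values computed on the first demand:
  A6 = 7 - 2 = 5
  D12 = 7 - 5 = 2
  F10 = MAX(5, -5) = 5
  F12 = MIN(2, 5) = 2
  H9 = MAX(2, -6) = 2
  E9 = MAX(2, 7) = 7
  H11 = 2 * 7 = 14
  G11 = 2 + 14 = 16
  D4 = MIN(16, 2) = 2
  B9 = ABS(2) = 2
  E11 = ABS(2) = 2
  D1 = MAX(2, 2) = 2

Second demand — change propagation:
  A6: re-runs because G5 7->-3; new result -5.
  D12: re-runs because G5 7->-3; A6 5->-5; new result 2 (unchanged).
  F10: re-runs because A6 5->-5; new result -5.
  F12: re-runs because F10 5->-5; new result -5.
  H9: re-examined; everything it read last time is the same (D12 unchanged, D10 unchanged) — cache 2 kept, no run.
  E9: re-runs because G5 7->-3; new result 2.
  H11: re-runs because F12 2->-5; E9 7->2; new result -10.
  G11: re-runs because H11 14->-10; new result -8.
  D4: re-runs because G11 16->-8; F12 2->-5; new result -8.
  B9: re-runs because D4 2->-8; new result 8.
  E11: re-runs because B9 2->8; new result 8.
  D1: re-runs because E11 2->8; B9 2->8; new result 8.

The important point: at H9 every value read last time is unchanged, so the dirty flag clears without a run.

D1 now evaluates to 8.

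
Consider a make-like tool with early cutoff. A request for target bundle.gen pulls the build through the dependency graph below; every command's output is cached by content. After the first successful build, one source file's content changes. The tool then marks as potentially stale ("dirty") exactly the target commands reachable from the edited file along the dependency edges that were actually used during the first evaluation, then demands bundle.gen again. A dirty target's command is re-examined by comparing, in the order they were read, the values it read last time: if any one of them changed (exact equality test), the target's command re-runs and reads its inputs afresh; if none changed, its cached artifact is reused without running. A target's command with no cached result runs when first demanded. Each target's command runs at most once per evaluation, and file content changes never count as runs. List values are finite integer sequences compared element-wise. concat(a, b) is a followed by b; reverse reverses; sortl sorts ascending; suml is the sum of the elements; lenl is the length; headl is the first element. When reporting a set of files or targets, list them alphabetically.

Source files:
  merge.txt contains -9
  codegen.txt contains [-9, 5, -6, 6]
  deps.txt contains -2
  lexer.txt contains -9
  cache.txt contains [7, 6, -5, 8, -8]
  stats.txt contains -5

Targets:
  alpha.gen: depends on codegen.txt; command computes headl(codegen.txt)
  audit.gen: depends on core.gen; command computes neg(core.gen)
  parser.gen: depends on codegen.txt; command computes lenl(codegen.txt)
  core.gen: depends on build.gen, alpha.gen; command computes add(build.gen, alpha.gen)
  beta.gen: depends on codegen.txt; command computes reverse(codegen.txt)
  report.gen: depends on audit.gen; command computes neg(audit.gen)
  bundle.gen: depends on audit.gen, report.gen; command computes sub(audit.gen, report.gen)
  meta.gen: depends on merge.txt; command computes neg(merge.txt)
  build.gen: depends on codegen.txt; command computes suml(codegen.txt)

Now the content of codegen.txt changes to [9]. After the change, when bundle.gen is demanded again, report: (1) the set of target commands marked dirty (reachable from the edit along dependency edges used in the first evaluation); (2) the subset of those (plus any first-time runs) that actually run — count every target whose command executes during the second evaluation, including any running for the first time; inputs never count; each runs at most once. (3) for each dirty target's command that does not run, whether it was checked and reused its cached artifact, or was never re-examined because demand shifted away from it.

First demand of the output computes:
  alpha.gen = headl([-9, 5, -6, 6]) = -9
  build.gen = suml([-9, 5, -6, 6]) = -4
  core.gen = add(-4, -9) = -13
  audit.gen = neg(-13) = 13
  report.gen = neg(13) = -13
  bundle.gen = sub(13, -13) = 26

After the edit, cleaning proceeds:
  alpha.gen: a read changed (codegen.txt [-9, 5, -6, 6]->[9]) — executes, giving 9.
  build.gen: a read changed (codegen.txt [-9, 5, -6, 6]->[9]) — executes, giving 9.
  core.gen: a read changed (build.gen -4->9; alpha.gen -9->9) — executes, giving 18.
  audit.gen: a read changed (core.gen -13->18) — executes, giving -18.
  report.gen: a read changed (audit.gen 13->-18) — executes, giving 18.
  bundle.gen: a read changed (audit.gen 13->-18; report.gen -13->18) — executes, giving -36.

The edit dirties: alpha.gen, audit.gen, build.gen, bundle.gen, core.gen, report.gen.
6 target commands run: alpha.gen, audit.gen, build.gen, bundle.gen, core.gen, report.gen.
No dirty target's command escaped a run.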